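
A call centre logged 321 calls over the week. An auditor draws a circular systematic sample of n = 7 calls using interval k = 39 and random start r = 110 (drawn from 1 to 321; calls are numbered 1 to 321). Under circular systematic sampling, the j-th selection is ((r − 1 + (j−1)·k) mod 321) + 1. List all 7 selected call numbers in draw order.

Selection 1: 110
Selection 2: 110 + 39 = 149
Selection 3: 149 + 39 = 188
Selection 4: 188 + 39 = 227
Selection 5: 227 + 39 = 266
Selection 6: 266 + 39 = 305
Selection 7: 305 + 39 = 344 → 344 − 321 = 23

110, 149, 188, 227, 266, 305, 23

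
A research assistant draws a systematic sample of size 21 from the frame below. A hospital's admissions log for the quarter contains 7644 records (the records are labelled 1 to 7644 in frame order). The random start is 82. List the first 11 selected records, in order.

k = N/n = 7644/21 = 364
record 1: 82
record 2: 82 + 364 = 446
record 3: 446 + 364 = 810
record 4: 810 + 364 = 1174
record 5: 1174 + 364 = 1538
record 6: 1538 + 364 = 1902
record 7: 1902 + 364 = 2266
record 8: 2266 + 364 = 2630
record 9: 2630 + 364 = 2994
record 10: 2994 + 364 = 3358
record 11: 3358 + 364 = 3722

82, 446, 810, 1174, 1538, 1902, 2266, 2630, 2994, 3358, 3722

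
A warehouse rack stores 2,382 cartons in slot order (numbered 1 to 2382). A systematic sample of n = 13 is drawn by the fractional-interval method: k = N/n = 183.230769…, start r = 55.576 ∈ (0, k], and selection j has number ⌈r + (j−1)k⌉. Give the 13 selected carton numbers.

j=1: r + 0k = 55.576 → ⌈·⌉ = 56
j=2: r + 1k = 238.806769… → ⌈·⌉ = 239
j=3: r + 2k = 422.037538… → ⌈·⌉ = 423
j=4: r + 3k = 605.268307… → ⌈·⌉ = 606
j=5: r + 4k = 788.499076… → ⌈·⌉ = 789
j=6: r + 5k = 971.729846… → ⌈·⌉ = 972
j=7: r + 6k = 1154.960615… → ⌈·⌉ = 1155
j=8: r + 7k = 1338.191384… → ⌈·⌉ = 1339
j=9: r + 8k = 1521.422153… → ⌈·⌉ = 1522
j=10: r + 9k = 1704.652923… → ⌈·⌉ = 1705
j=11: r + 10k = 1887.883692… → ⌈·⌉ = 1888
j=12: r + 11k = 2071.114461… → ⌈·⌉ = 2072
j=13: r + 12k = 2254.345230… → ⌈·⌉ = 2255

56, 239, 423, 606, 789, 972, 1155, 1339, 1522, 1705, 1888, 2072, 2255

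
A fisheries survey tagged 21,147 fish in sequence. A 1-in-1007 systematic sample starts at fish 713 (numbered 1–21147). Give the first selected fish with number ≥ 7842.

8769

k = 1007
Steps past start: ⌈(7842 − 713)/1007⌉ = ⌈7129/1007⌉ = 8
Selected fish: 713 + 8×1007 = 8769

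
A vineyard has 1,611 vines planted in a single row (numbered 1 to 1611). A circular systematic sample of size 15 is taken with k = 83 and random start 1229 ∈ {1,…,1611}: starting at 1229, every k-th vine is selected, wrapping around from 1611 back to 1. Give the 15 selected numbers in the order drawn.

Selection 1: 1229
Selection 2: 1229 + 83 = 1312
Selection 3: 1312 + 83 = 1395
Selection 4: 1395 + 83 = 1478
Selection 5: 1478 + 83 = 1561
Selection 6: 1561 + 83 = 1644 → 1644 − 1611 = 33
Selection 7: 33 + 83 = 116
Selection 8: 116 + 83 = 199
Selection 9: 199 + 83 = 282
Selection 10: 282 + 83 = 365
Selection 11: 365 + 83 = 448
Selection 12: 448 + 83 = 531
Selection 13: 531 + 83 = 614
Selection 14: 614 + 83 = 697
Selection 15: 697 + 83 = 780

1229, 1312, 1395, 1478, 1561, 33, 116, 199, 282, 365, 448, 531, 614, 697, 780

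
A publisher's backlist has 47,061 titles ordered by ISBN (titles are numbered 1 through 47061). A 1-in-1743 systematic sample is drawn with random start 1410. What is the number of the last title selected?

k = 1743
27th selection = r + (27−1)·k = 1410 + 26×1743 = 1410 + 45318 = 46728

46728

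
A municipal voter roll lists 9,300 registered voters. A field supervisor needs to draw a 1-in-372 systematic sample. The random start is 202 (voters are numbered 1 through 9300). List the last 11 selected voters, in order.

15th selection = 202 + 14×372 = 5410
16th: 5410 + 372 = 5782
17th: 5782 + 372 = 6154
18th: 6154 + 372 = 6526
19th: 6526 + 372 = 6898
20th: 6898 + 372 = 7270
21st: 7270 + 372 = 7642
22nd: 7642 + 372 = 8014
23rd: 8014 + 372 = 8386
24th: 8386 + 372 = 8758
25th: 8758 + 372 = 9130

5410, 5782, 6154, 6526, 6898, 7270, 7642, 8014, 8386, 8758, 9130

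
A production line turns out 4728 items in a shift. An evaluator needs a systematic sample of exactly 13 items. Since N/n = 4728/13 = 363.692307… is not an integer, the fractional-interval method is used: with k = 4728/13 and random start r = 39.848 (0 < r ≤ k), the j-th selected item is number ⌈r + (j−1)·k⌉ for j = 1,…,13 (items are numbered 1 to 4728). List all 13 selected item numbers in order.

40, 404, 768, 1131, 1495, 1859, 2223, 2586, 2950, 3314, 3677, 4041, 4405

j=1: r + 0k = 39.848 → ⌈·⌉ = 40
j=2: r + 1k = 403.540307… → ⌈·⌉ = 404
j=3: r + 2k = 767.232615… → ⌈·⌉ = 768
j=4: r + 3k = 1130.924923… → ⌈·⌉ = 1131
j=5: r + 4k = 1494.617230… → ⌈·⌉ = 1495
j=6: r + 5k = 1858.309538… → ⌈·⌉ = 1859
j=7: r + 6k = 2222.001846… → ⌈·⌉ = 2223
j=8: r + 7k = 2585.694153… → ⌈·⌉ = 2586
j=9: r + 8k = 2949.386461… → ⌈·⌉ = 2950
j=10: r + 9k = 3313.078769… → ⌈·⌉ = 3314
j=11: r + 10k = 3676.771076… → ⌈·⌉ = 3677
j=12: r + 11k = 4040.463384… → ⌈·⌉ = 4041
j=13: r + 12k = 4404.155692… → ⌈·⌉ = 4405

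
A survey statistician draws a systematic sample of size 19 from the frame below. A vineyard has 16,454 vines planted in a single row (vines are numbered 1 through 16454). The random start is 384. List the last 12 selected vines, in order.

k = N/n = 16454/19 = 866
8th selection = 384 + 7×866 = 6446
9th: 6446 + 866 = 7312
10th: 7312 + 866 = 8178
11th: 8178 + 866 = 9044
12th: 9044 + 866 = 9910
13th: 9910 + 866 = 10776
14th: 10776 + 866 = 11642
15th: 11642 + 866 = 12508
16th: 12508 + 866 = 13374
17th: 13374 + 866 = 14240
18th: 14240 + 866 = 15106
19th: 15106 + 866 = 15972

6446, 7312, 8178, 9044, 9910, 10776, 11642, 12508, 13374, 14240, 15106, 15972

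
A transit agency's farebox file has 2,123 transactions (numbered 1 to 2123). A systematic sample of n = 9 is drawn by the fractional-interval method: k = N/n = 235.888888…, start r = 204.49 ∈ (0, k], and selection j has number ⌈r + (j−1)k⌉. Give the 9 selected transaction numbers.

j=1: r + 0k = 204.49 → ⌈·⌉ = 205
j=2: r + 1k = 440.378888… → ⌈·⌉ = 441
j=3: r + 2k = 676.267777… → ⌈·⌉ = 677
j=4: r + 3k = 912.156666… → ⌈·⌉ = 913
j=5: r + 4k = 1148.045555… → ⌈·⌉ = 1149
j=6: r + 5k = 1383.934444… → ⌈·⌉ = 1384
j=7: r + 6k = 1619.823333… → ⌈·⌉ = 1620
j=8: r + 7k = 1855.712222… → ⌈·⌉ = 1856
j=9: r + 8k = 2091.601111… → ⌈·⌉ = 2092

205, 441, 677, 913, 1149, 1384, 1620, 1856, 2092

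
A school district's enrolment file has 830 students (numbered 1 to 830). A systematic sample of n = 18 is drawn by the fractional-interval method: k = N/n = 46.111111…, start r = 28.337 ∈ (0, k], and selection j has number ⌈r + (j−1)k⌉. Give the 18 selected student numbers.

j=1: r + 0k = 28.337 → ⌈·⌉ = 29
j=2: r + 1k = 74.448111… → ⌈·⌉ = 75
j=3: r + 2k = 120.559222… → ⌈·⌉ = 121
j=4: r + 3k = 166.670333… → ⌈·⌉ = 167
j=5: r + 4k = 212.781444… → ⌈·⌉ = 213
j=6: r + 5k = 258.892555… → ⌈·⌉ = 259
j=7: r + 6k = 305.003666… → ⌈·⌉ = 306
j=8: r + 7k = 351.114777… → ⌈·⌉ = 352
j=9: r + 8k = 397.225888… → ⌈·⌉ = 398
j=10: r + 9k = 443.337 → ⌈·⌉ = 444
j=11: r + 10k = 489.448111… → ⌈·⌉ = 490
j=12: r + 11k = 535.559222… → ⌈·⌉ = 536
j=13: r + 12k = 581.670333… → ⌈·⌉ = 582
j=14: r + 13k = 627.781444… → ⌈·⌉ = 628
j=15: r + 14k = 673.892555… → ⌈·⌉ = 674
j=16: r + 15k = 720.003666… → ⌈·⌉ = 721
j=17: r + 16k = 766.114777… → ⌈·⌉ = 767
j=18: r + 17k = 812.225888… → ⌈·⌉ = 813

29, 75, 121, 167, 213, 259, 306, 352, 398, 444, 490, 536, 582, 628, 674, 721, 767, 813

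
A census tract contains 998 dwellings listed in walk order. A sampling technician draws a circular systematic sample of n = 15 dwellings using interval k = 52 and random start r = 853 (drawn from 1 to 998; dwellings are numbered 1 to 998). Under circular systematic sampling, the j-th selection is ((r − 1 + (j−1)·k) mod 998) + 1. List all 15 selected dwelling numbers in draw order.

853, 905, 957, 11, 63, 115, 167, 219, 271, 323, 375, 427, 479, 531, 583

Selection 1: 853
Selection 2: 853 + 52 = 905
Selection 3: 905 + 52 = 957
Selection 4: 957 + 52 = 1009 → 1009 − 998 = 11
Selection 5: 11 + 52 = 63
Selection 6: 63 + 52 = 115
Selection 7: 115 + 52 = 167
Selection 8: 167 + 52 = 219
Selection 9: 219 + 52 = 271
Selection 10: 271 + 52 = 323
Selection 11: 323 + 52 = 375
Selection 12: 375 + 52 = 427
Selection 13: 427 + 52 = 479
Selection 14: 479 + 52 = 531
Selection 15: 531 + 52 = 583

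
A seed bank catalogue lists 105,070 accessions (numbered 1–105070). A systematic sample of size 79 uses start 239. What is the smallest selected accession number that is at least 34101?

k = 105070/79 = 1330
Steps past start: ⌈(34101 − 239)/1330⌉ = ⌈33862/1330⌉ = 26
Selected accession: 239 + 26×1330 = 34819

34819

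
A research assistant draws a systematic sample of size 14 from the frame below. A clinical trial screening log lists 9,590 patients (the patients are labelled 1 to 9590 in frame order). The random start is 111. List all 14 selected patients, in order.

111, 796, 1481, 2166, 2851, 3536, 4221, 4906, 5591, 6276, 6961, 7646, 8331, 9016

k = N/n = 9590/14 = 685
patient 1: 111
patient 2: 111 + 685 = 796
patient 3: 796 + 685 = 1481
patient 4: 1481 + 685 = 2166
patient 5: 2166 + 685 = 2851
patient 6: 2851 + 685 = 3536
patient 7: 3536 + 685 = 4221
patient 8: 4221 + 685 = 4906
patient 9: 4906 + 685 = 5591
patient 10: 5591 + 685 = 6276
patient 11: 6276 + 685 = 6961
patient 12: 6961 + 685 = 7646
patient 13: 7646 + 685 = 8331
patient 14: 8331 + 685 = 9016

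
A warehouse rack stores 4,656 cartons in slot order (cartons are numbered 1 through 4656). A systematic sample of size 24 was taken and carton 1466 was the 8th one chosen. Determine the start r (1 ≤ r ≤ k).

k = 4656/24 = 194
r = 1466 − (8−1)×194 = 1466 − 1358 = 108

108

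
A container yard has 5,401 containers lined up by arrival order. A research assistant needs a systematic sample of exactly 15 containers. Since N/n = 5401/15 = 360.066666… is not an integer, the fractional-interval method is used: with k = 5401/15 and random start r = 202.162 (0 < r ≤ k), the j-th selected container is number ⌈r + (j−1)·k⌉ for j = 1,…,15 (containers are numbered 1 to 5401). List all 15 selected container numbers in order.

j=1: r + 0k = 202.162 → ⌈·⌉ = 203
j=2: r + 1k = 562.228666… → ⌈·⌉ = 563
j=3: r + 2k = 922.295333… → ⌈·⌉ = 923
j=4: r + 3k = 1282.362 → ⌈·⌉ = 1283
j=5: r + 4k = 1642.428666… → ⌈·⌉ = 1643
j=6: r + 5k = 2002.495333… → ⌈·⌉ = 2003
j=7: r + 6k = 2362.562 → ⌈·⌉ = 2363
j=8: r + 7k = 2722.628666… → ⌈·⌉ = 2723
j=9: r + 8k = 3082.695333… → ⌈·⌉ = 3083
j=10: r + 9k = 3442.762 → ⌈·⌉ = 3443
j=11: r + 10k = 3802.828666… → ⌈·⌉ = 3803
j=12: r + 11k = 4162.895333… → ⌈·⌉ = 4163
j=13: r + 12k = 4522.962 → ⌈·⌉ = 4523
j=14: r + 13k = 4883.028666… → ⌈·⌉ = 4884
j=15: r + 14k = 5243.095333… → ⌈·⌉ = 5244

203, 563, 923, 1283, 1643, 2003, 2363, 2723, 3083, 3443, 3803, 4163, 4523, 4884, 5244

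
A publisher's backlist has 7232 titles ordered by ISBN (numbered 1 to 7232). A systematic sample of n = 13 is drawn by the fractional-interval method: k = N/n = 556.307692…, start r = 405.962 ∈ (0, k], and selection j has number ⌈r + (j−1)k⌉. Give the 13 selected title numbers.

406, 963, 1519, 2075, 2632, 3188, 3744, 4301, 4857, 5413, 5970, 6526, 7082

j=1: r + 0k = 405.962 → ⌈·⌉ = 406
j=2: r + 1k = 962.269692… → ⌈·⌉ = 963
j=3: r + 2k = 1518.577384… → ⌈·⌉ = 1519
j=4: r + 3k = 2074.885076… → ⌈·⌉ = 2075
j=5: r + 4k = 2631.192769… → ⌈·⌉ = 2632
j=6: r + 5k = 3187.500461… → ⌈·⌉ = 3188
j=7: r + 6k = 3743.808153… → ⌈·⌉ = 3744
j=8: r + 7k = 4300.115846… → ⌈·⌉ = 4301
j=9: r + 8k = 4856.423538… → ⌈·⌉ = 4857
j=10: r + 9k = 5412.731230… → ⌈·⌉ = 5413
j=11: r + 10k = 5969.038923… → ⌈·⌉ = 5970
j=12: r + 11k = 6525.346615… → ⌈·⌉ = 6526
j=13: r + 12k = 7081.654307… → ⌈·⌉ = 7082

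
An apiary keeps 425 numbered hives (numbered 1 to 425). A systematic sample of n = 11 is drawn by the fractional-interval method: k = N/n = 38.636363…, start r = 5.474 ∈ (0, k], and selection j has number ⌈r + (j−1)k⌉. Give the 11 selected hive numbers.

6, 45, 83, 122, 161, 199, 238, 276, 315, 354, 392

j=1: r + 0k = 5.474 → ⌈·⌉ = 6
j=2: r + 1k = 44.110363… → ⌈·⌉ = 45
j=3: r + 2k = 82.746727… → ⌈·⌉ = 83
j=4: r + 3k = 121.383090… → ⌈·⌉ = 122
j=5: r + 4k = 160.019454… → ⌈·⌉ = 161
j=6: r + 5k = 198.655818… → ⌈·⌉ = 199
j=7: r + 6k = 237.292181… → ⌈·⌉ = 238
j=8: r + 7k = 275.928545… → ⌈·⌉ = 276
j=9: r + 8k = 314.564909… → ⌈·⌉ = 315
j=10: r + 9k = 353.201272… → ⌈·⌉ = 354
j=11: r + 10k = 391.837636… → ⌈·⌉ = 392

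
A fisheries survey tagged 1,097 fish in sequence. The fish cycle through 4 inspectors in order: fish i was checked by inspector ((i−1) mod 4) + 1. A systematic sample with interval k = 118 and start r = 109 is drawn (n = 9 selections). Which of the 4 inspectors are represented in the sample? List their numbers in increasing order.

Consecutive selections differ by k = 118, so their inspector numbers differ by 118 mod 4 = 2.
gcd(118, 4) = 2, so the sample visits 4/2 = 2 distinct residues mod 4.
Start 109 is inspector 1; the inspectors hit are 1, 3.

1, 3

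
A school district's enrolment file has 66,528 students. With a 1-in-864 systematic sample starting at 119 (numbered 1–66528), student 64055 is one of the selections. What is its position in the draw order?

k = 864
position = (64055 − 119)/864 + 1 = 63936/864 + 1 = 74 + 1 = 75

75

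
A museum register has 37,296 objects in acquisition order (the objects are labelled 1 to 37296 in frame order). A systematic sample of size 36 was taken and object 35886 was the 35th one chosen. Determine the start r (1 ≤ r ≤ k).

k = 37296/36 = 1036
r = 35886 − (35−1)×1036 = 35886 − 35224 = 662

662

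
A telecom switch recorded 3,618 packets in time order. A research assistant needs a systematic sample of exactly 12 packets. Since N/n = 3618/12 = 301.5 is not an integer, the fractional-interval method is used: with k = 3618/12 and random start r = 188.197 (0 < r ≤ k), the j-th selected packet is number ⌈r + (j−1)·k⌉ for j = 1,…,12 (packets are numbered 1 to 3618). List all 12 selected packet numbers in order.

189, 490, 792, 1093, 1395, 1696, 1998, 2299, 2601, 2902, 3204, 3505

j=1: r + 0k = 188.197 → ⌈·⌉ = 189
j=2: r + 1k = 489.697 → ⌈·⌉ = 490
j=3: r + 2k = 791.197 → ⌈·⌉ = 792
j=4: r + 3k = 1092.697 → ⌈·⌉ = 1093
j=5: r + 4k = 1394.197 → ⌈·⌉ = 1395
j=6: r + 5k = 1695.697 → ⌈·⌉ = 1696
j=7: r + 6k = 1997.197 → ⌈·⌉ = 1998
j=8: r + 7k = 2298.697 → ⌈·⌉ = 2299
j=9: r + 8k = 2600.197 → ⌈·⌉ = 2601
j=10: r + 9k = 2901.697 → ⌈·⌉ = 2902
j=11: r + 10k = 3203.197 → ⌈·⌉ = 3204
j=12: r + 11k = 3504.697 → ⌈·⌉ = 3505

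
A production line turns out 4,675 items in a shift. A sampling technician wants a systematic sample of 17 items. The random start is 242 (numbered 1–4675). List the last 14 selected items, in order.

1067, 1342, 1617, 1892, 2167, 2442, 2717, 2992, 3267, 3542, 3817, 4092, 4367, 4642

k = N/n = 4675/17 = 275
4th selection = 242 + 3×275 = 1067
5th: 1067 + 275 = 1342
6th: 1342 + 275 = 1617
7th: 1617 + 275 = 1892
8th: 1892 + 275 = 2167
9th: 2167 + 275 = 2442
10th: 2442 + 275 = 2717
11th: 2717 + 275 = 2992
12th: 2992 + 275 = 3267
13th: 3267 + 275 = 3542
14th: 3542 + 275 = 3817
15th: 3817 + 275 = 4092
16th: 4092 + 275 = 4367
17th: 4367 + 275 = 4642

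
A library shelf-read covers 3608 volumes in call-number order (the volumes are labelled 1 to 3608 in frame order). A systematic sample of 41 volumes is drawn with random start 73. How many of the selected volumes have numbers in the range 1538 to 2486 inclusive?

11

k = 3608/41 = 88
First selection ≥ 1538: 73 + ⌈(1538−73)/88⌉·88 = 73 + 17×88 = 1569
Last selection ≤ 2486: 73 + ⌊(2486−73)/88⌋·88 = 73 + 27×88 = 2449
Count = 27 − 17 + 1 = 11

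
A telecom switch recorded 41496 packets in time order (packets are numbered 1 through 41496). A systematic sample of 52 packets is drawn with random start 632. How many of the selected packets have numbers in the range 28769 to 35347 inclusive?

8

k = 41496/52 = 798
First selection ≥ 28769: 632 + ⌈(28769−632)/798⌉·798 = 632 + 36×798 = 29360
Last selection ≤ 35347: 632 + ⌊(35347−632)/798⌋·798 = 632 + 43×798 = 34946
Count = 43 − 36 + 1 = 8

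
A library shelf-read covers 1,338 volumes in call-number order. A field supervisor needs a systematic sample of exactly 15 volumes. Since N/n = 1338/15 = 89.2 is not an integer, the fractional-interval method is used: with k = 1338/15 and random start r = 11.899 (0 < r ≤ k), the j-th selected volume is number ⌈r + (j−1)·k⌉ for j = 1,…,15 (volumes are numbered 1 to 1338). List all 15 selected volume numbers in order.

12, 102, 191, 280, 369, 458, 548, 637, 726, 815, 904, 994, 1083, 1172, 1261

j=1: r + 0k = 11.899 → ⌈·⌉ = 12
j=2: r + 1k = 101.099 → ⌈·⌉ = 102
j=3: r + 2k = 190.299 → ⌈·⌉ = 191
j=4: r + 3k = 279.499 → ⌈·⌉ = 280
j=5: r + 4k = 368.699 → ⌈·⌉ = 369
j=6: r + 5k = 457.899 → ⌈·⌉ = 458
j=7: r + 6k = 547.099 → ⌈·⌉ = 548
j=8: r + 7k = 636.299 → ⌈·⌉ = 637
j=9: r + 8k = 725.499 → ⌈·⌉ = 726
j=10: r + 9k = 814.699 → ⌈·⌉ = 815
j=11: r + 10k = 903.899 → ⌈·⌉ = 904
j=12: r + 11k = 993.099 → ⌈·⌉ = 994
j=13: r + 12k = 1082.299 → ⌈·⌉ = 1083
j=14: r + 13k = 1171.499 → ⌈·⌉ = 1172
j=15: r + 14k = 1260.699 → ⌈·⌉ = 1261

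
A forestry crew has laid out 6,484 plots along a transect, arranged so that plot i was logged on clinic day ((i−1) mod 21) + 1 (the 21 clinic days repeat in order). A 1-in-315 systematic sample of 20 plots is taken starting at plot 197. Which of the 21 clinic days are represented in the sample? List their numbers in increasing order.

Consecutive selections differ by k = 315, so their clinic day numbers differ by 315 mod 21 = 0.
gcd(315, 21) = 21, so the sample visits 21/21 = 1 distinct residues mod 21.
Start 197 is clinic day 8; the clinic days hit are 8.

8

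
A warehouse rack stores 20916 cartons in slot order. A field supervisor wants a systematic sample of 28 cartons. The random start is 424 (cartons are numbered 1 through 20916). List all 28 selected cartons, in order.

k = N/n = 20916/28 = 747
carton 1: 424
carton 2: 424 + 747 = 1171
carton 3: 1171 + 747 = 1918
carton 4: 1918 + 747 = 2665
carton 5: 2665 + 747 = 3412
carton 6: 3412 + 747 = 4159
carton 7: 4159 + 747 = 4906
carton 8: 4906 + 747 = 5653
carton 9: 5653 + 747 = 6400
carton 10: 6400 + 747 = 7147
carton 11: 7147 + 747 = 7894
carton 12: 7894 + 747 = 8641
carton 13: 8641 + 747 = 9388
carton 14: 9388 + 747 = 10135
carton 15: 10135 + 747 = 10882
carton 16: 10882 + 747 = 11629
carton 17: 11629 + 747 = 12376
carton 18: 12376 + 747 = 13123
carton 19: 13123 + 747 = 13870
carton 20: 13870 + 747 = 14617
carton 21: 14617 + 747 = 15364
carton 22: 15364 + 747 = 16111
carton 23: 16111 + 747 = 16858
carton 24: 16858 + 747 = 17605
carton 25: 17605 + 747 = 18352
carton 26: 18352 + 747 = 19099
carton 27: 19099 + 747 = 19846
carton 28: 19846 + 747 = 20593

424, 1171, 1918, 2665, 3412, 4159, 4906, 5653, 6400, 7147, 7894, 8641, 9388, 10135, 10882, 11629, 12376, 13123, 13870, 14617, 15364, 16111, 16858, 17605, 18352, 19099, 19846, 20593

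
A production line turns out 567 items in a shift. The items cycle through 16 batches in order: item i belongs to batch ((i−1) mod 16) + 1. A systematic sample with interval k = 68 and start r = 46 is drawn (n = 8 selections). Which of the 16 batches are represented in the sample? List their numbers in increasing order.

Consecutive selections differ by k = 68, so their batch numbers differ by 68 mod 16 = 4.
gcd(68, 16) = 4, so the sample visits 16/4 = 4 distinct residues mod 16.
Start 46 is batch 14; the batches hit are 2, 6, 10, 14.

2, 6, 10, 14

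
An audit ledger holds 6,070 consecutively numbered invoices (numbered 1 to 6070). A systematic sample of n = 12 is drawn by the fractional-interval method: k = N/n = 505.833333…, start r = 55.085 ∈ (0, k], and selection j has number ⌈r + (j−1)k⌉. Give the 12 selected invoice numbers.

j=1: r + 0k = 55.085 → ⌈·⌉ = 56
j=2: r + 1k = 560.918333… → ⌈·⌉ = 561
j=3: r + 2k = 1066.751666… → ⌈·⌉ = 1067
j=4: r + 3k = 1572.585 → ⌈·⌉ = 1573
j=5: r + 4k = 2078.418333… → ⌈·⌉ = 2079
j=6: r + 5k = 2584.251666… → ⌈·⌉ = 2585
j=7: r + 6k = 3090.085 → ⌈·⌉ = 3091
j=8: r + 7k = 3595.918333… → ⌈·⌉ = 3596
j=9: r + 8k = 4101.751666… → ⌈·⌉ = 4102
j=10: r + 9k = 4607.585 → ⌈·⌉ = 4608
j=11: r + 10k = 5113.418333… → ⌈·⌉ = 5114
j=12: r + 11k = 5619.251666… → ⌈·⌉ = 5620

56, 561, 1067, 1573, 2079, 2585, 3091, 3596, 4102, 4608, 5114, 5620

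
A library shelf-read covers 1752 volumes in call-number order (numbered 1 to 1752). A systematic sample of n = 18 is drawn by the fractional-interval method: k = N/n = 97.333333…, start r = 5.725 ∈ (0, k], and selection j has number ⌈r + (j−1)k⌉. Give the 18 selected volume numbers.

j=1: r + 0k = 5.725 → ⌈·⌉ = 6
j=2: r + 1k = 103.058333… → ⌈·⌉ = 104
j=3: r + 2k = 200.391666… → ⌈·⌉ = 201
j=4: r + 3k = 297.725 → ⌈·⌉ = 298
j=5: r + 4k = 395.058333… → ⌈·⌉ = 396
j=6: r + 5k = 492.391666… → ⌈·⌉ = 493
j=7: r + 6k = 589.725 → ⌈·⌉ = 590
j=8: r + 7k = 687.058333… → ⌈·⌉ = 688
j=9: r + 8k = 784.391666… → ⌈·⌉ = 785
j=10: r + 9k = 881.725 → ⌈·⌉ = 882
j=11: r + 10k = 979.058333… → ⌈·⌉ = 980
j=12: r + 11k = 1076.391666… → ⌈·⌉ = 1077
j=13: r + 12k = 1173.725 → ⌈·⌉ = 1174
j=14: r + 13k = 1271.058333… → ⌈·⌉ = 1272
j=15: r + 14k = 1368.391666… → ⌈·⌉ = 1369
j=16: r + 15k = 1465.725 → ⌈·⌉ = 1466
j=17: r + 16k = 1563.058333… → ⌈·⌉ = 1564
j=18: r + 17k = 1660.391666… → ⌈·⌉ = 1661

6, 104, 201, 298, 396, 493, 590, 688, 785, 882, 980, 1077, 1174, 1272, 1369, 1466, 1564, 1661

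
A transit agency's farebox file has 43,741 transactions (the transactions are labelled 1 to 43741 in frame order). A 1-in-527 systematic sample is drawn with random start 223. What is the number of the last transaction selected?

43437

k = 527
83rd selection = r + (83−1)·k = 223 + 82×527 = 223 + 43214 = 43437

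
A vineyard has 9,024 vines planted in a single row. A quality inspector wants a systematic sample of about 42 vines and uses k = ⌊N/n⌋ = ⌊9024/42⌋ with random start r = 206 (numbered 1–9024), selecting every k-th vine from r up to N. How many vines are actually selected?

42

k = ⌊9024/42⌋ = 214
Achieved size = ⌊(9024 − 206)/214⌋ + 1 = ⌊8818/214⌋ + 1 = 41 + 1 = 42
(last selection: 206 + 41×214 = 8980 ≤ 9024; next would be 9194 > 9024)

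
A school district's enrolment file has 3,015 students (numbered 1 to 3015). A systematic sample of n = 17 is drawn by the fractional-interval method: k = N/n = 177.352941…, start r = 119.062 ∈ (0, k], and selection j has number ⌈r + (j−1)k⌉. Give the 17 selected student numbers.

j=1: r + 0k = 119.062 → ⌈·⌉ = 120
j=2: r + 1k = 296.414941… → ⌈·⌉ = 297
j=3: r + 2k = 473.767882… → ⌈·⌉ = 474
j=4: r + 3k = 651.120823… → ⌈·⌉ = 652
j=5: r + 4k = 828.473764… → ⌈·⌉ = 829
j=6: r + 5k = 1005.826705… → ⌈·⌉ = 1006
j=7: r + 6k = 1183.179647… → ⌈·⌉ = 1184
j=8: r + 7k = 1360.532588… → ⌈·⌉ = 1361
j=9: r + 8k = 1537.885529… → ⌈·⌉ = 1538
j=10: r + 9k = 1715.238470… → ⌈·⌉ = 1716
j=11: r + 10k = 1892.591411… → ⌈·⌉ = 1893
j=12: r + 11k = 2069.944352… → ⌈·⌉ = 2070
j=13: r + 12k = 2247.297294… → ⌈·⌉ = 2248
j=14: r + 13k = 2424.650235… → ⌈·⌉ = 2425
j=15: r + 14k = 2602.003176… → ⌈·⌉ = 2603
j=16: r + 15k = 2779.356117… → ⌈·⌉ = 2780
j=17: r + 16k = 2956.709058… → ⌈·⌉ = 2957

120, 297, 474, 652, 829, 1006, 1184, 1361, 1538, 1716, 1893, 2070, 2248, 2425, 2603, 2780, 2957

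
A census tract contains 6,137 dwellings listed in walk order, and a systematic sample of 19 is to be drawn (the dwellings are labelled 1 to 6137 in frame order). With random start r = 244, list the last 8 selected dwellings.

3797, 4120, 4443, 4766, 5089, 5412, 5735, 6058

k = N/n = 6137/19 = 323
12th selection = 244 + 11×323 = 3797
13th: 3797 + 323 = 4120
14th: 4120 + 323 = 4443
15th: 4443 + 323 = 4766
16th: 4766 + 323 = 5089
17th: 5089 + 323 = 5412
18th: 5412 + 323 = 5735
19th: 5735 + 323 = 6058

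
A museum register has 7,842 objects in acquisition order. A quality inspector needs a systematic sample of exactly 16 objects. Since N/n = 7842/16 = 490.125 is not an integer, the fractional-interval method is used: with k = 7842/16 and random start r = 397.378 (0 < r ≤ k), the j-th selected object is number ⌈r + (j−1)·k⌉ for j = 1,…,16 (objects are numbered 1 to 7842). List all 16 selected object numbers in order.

j=1: r + 0k = 397.378 → ⌈·⌉ = 398
j=2: r + 1k = 887.503 → ⌈·⌉ = 888
j=3: r + 2k = 1377.628 → ⌈·⌉ = 1378
j=4: r + 3k = 1867.753 → ⌈·⌉ = 1868
j=5: r + 4k = 2357.878 → ⌈·⌉ = 2358
j=6: r + 5k = 2848.003 → ⌈·⌉ = 2849
j=7: r + 6k = 3338.128 → ⌈·⌉ = 3339
j=8: r + 7k = 3828.253 → ⌈·⌉ = 3829
j=9: r + 8k = 4318.378 → ⌈·⌉ = 4319
j=10: r + 9k = 4808.503 → ⌈·⌉ = 4809
j=11: r + 10k = 5298.628 → ⌈·⌉ = 5299
j=12: r + 11k = 5788.753 → ⌈·⌉ = 5789
j=13: r + 12k = 6278.878 → ⌈·⌉ = 6279
j=14: r + 13k = 6769.003 → ⌈·⌉ = 6770
j=15: r + 14k = 7259.128 → ⌈·⌉ = 7260
j=16: r + 15k = 7749.253 → ⌈·⌉ = 7750

398, 888, 1378, 1868, 2358, 2849, 3339, 3829, 4319, 4809, 5299, 5789, 6279, 6770, 7260, 7750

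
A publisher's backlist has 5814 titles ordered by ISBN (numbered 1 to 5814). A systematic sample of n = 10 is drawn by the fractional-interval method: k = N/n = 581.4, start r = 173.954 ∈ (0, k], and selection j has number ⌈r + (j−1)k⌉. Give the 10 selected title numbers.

174, 756, 1337, 1919, 2500, 3081, 3663, 4244, 4826, 5407

j=1: r + 0k = 173.954 → ⌈·⌉ = 174
j=2: r + 1k = 755.354 → ⌈·⌉ = 756
j=3: r + 2k = 1336.754 → ⌈·⌉ = 1337
j=4: r + 3k = 1918.154 → ⌈·⌉ = 1919
j=5: r + 4k = 2499.554 → ⌈·⌉ = 2500
j=6: r + 5k = 3080.954 → ⌈·⌉ = 3081
j=7: r + 6k = 3662.354 → ⌈·⌉ = 3663
j=8: r + 7k = 4243.754 → ⌈·⌉ = 4244
j=9: r + 8k = 4825.154 → ⌈·⌉ = 4826
j=10: r + 9k = 5406.554 → ⌈·⌉ = 5407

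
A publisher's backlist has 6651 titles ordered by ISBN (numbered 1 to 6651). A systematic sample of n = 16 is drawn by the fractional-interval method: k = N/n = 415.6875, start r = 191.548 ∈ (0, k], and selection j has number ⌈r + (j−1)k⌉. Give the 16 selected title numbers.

192, 608, 1023, 1439, 1855, 2270, 2686, 3102, 3518, 3933, 4349, 4765, 5180, 5596, 6012, 6427

j=1: r + 0k = 191.548 → ⌈·⌉ = 192
j=2: r + 1k = 607.2355 → ⌈·⌉ = 608
j=3: r + 2k = 1022.923 → ⌈·⌉ = 1023
j=4: r + 3k = 1438.6105 → ⌈·⌉ = 1439
j=5: r + 4k = 1854.298 → ⌈·⌉ = 1855
j=6: r + 5k = 2269.9855 → ⌈·⌉ = 2270
j=7: r + 6k = 2685.673 → ⌈·⌉ = 2686
j=8: r + 7k = 3101.3605 → ⌈·⌉ = 3102
j=9: r + 8k = 3517.048 → ⌈·⌉ = 3518
j=10: r + 9k = 3932.7355 → ⌈·⌉ = 3933
j=11: r + 10k = 4348.423 → ⌈·⌉ = 4349
j=12: r + 11k = 4764.1105 → ⌈·⌉ = 4765
j=13: r + 12k = 5179.798 → ⌈·⌉ = 5180
j=14: r + 13k = 5595.4855 → ⌈·⌉ = 5596
j=15: r + 14k = 6011.173 → ⌈·⌉ = 6012
j=16: r + 15k = 6426.8605 → ⌈·⌉ = 6427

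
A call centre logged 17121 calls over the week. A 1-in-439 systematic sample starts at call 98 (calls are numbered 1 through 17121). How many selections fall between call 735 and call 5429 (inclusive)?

11

k = 439
First selection ≥ 735: 98 + ⌈(735−98)/439⌉·439 = 98 + 2×439 = 976
Last selection ≤ 5429: 98 + ⌊(5429−98)/439⌋·439 = 98 + 12×439 = 5366
Count = 12 − 2 + 1 = 11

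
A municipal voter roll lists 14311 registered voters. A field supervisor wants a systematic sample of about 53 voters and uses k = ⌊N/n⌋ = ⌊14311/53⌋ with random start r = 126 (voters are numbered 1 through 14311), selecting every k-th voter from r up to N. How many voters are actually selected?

k = ⌊14311/53⌋ = 270
Achieved size = ⌊(14311 − 126)/270⌋ + 1 = ⌊14185/270⌋ + 1 = 52 + 1 = 53
(last selection: 126 + 52×270 = 14166 ≤ 14311; next would be 14436 > 14311)

53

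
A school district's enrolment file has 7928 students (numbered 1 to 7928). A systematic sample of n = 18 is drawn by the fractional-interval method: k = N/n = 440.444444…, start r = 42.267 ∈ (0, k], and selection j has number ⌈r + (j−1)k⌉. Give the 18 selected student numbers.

j=1: r + 0k = 42.267 → ⌈·⌉ = 43
j=2: r + 1k = 482.711444… → ⌈·⌉ = 483
j=3: r + 2k = 923.155888… → ⌈·⌉ = 924
j=4: r + 3k = 1363.600333… → ⌈·⌉ = 1364
j=5: r + 4k = 1804.044777… → ⌈·⌉ = 1805
j=6: r + 5k = 2244.489222… → ⌈·⌉ = 2245
j=7: r + 6k = 2684.933666… → ⌈·⌉ = 2685
j=8: r + 7k = 3125.378111… → ⌈·⌉ = 3126
j=9: r + 8k = 3565.822555… → ⌈·⌉ = 3566
j=10: r + 9k = 4006.267 → ⌈·⌉ = 4007
j=11: r + 10k = 4446.711444… → ⌈·⌉ = 4447
j=12: r + 11k = 4887.155888… → ⌈·⌉ = 4888
j=13: r + 12k = 5327.600333… → ⌈·⌉ = 5328
j=14: r + 13k = 5768.044777… → ⌈·⌉ = 5769
j=15: r + 14k = 6208.489222… → ⌈·⌉ = 6209
j=16: r + 15k = 6648.933666… → ⌈·⌉ = 6649
j=17: r + 16k = 7089.378111… → ⌈·⌉ = 7090
j=18: r + 17k = 7529.822555… → ⌈·⌉ = 7530

43, 483, 924, 1364, 1805, 2245, 2685, 3126, 3566, 4007, 4447, 4888, 5328, 5769, 6209, 6649, 7090, 7530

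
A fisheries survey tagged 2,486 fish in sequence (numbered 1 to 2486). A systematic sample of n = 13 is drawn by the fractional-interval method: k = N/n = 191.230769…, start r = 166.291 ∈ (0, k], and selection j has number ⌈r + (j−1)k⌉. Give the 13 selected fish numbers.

167, 358, 549, 740, 932, 1123, 1314, 1505, 1697, 1888, 2079, 2270, 2462

j=1: r + 0k = 166.291 → ⌈·⌉ = 167
j=2: r + 1k = 357.521769… → ⌈·⌉ = 358
j=3: r + 2k = 548.752538… → ⌈·⌉ = 549
j=4: r + 3k = 739.983307… → ⌈·⌉ = 740
j=5: r + 4k = 931.214076… → ⌈·⌉ = 932
j=6: r + 5k = 1122.444846… → ⌈·⌉ = 1123
j=7: r + 6k = 1313.675615… → ⌈·⌉ = 1314
j=8: r + 7k = 1504.906384… → ⌈·⌉ = 1505
j=9: r + 8k = 1696.137153… → ⌈·⌉ = 1697
j=10: r + 9k = 1887.367923… → ⌈·⌉ = 1888
j=11: r + 10k = 2078.598692… → ⌈·⌉ = 2079
j=12: r + 11k = 2269.829461… → ⌈·⌉ = 2270
j=13: r + 12k = 2461.060230… → ⌈·⌉ = 2462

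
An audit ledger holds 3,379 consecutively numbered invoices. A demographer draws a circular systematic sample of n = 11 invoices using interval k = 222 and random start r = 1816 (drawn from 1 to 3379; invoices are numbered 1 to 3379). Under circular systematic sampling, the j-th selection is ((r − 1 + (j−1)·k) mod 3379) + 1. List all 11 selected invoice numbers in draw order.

1816, 2038, 2260, 2482, 2704, 2926, 3148, 3370, 213, 435, 657

Selection 1: 1816
Selection 2: 1816 + 222 = 2038
Selection 3: 2038 + 222 = 2260
Selection 4: 2260 + 222 = 2482
Selection 5: 2482 + 222 = 2704
Selection 6: 2704 + 222 = 2926
Selection 7: 2926 + 222 = 3148
Selection 8: 3148 + 222 = 3370
Selection 9: 3370 + 222 = 3592 → 3592 − 3379 = 213
Selection 10: 213 + 222 = 435
Selection 11: 435 + 222 = 657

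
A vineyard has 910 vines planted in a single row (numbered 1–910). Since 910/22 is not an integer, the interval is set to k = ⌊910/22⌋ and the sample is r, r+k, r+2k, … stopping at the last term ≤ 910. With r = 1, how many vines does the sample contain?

23

k = ⌊910/22⌋ = 41
Achieved size = ⌊(910 − 1)/41⌋ + 1 = ⌊909/41⌋ + 1 = 22 + 1 = 23
(last selection: 1 + 22×41 = 903 ≤ 910; next would be 944 > 910)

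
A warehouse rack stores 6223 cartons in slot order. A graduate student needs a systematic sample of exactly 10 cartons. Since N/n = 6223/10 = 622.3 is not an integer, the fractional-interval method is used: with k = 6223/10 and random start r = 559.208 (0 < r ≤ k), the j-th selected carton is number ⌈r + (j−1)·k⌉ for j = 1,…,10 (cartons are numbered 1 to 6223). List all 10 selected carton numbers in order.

j=1: r + 0k = 559.208 → ⌈·⌉ = 560
j=2: r + 1k = 1181.508 → ⌈·⌉ = 1182
j=3: r + 2k = 1803.808 → ⌈·⌉ = 1804
j=4: r + 3k = 2426.108 → ⌈·⌉ = 2427
j=5: r + 4k = 3048.408 → ⌈·⌉ = 3049
j=6: r + 5k = 3670.708 → ⌈·⌉ = 3671
j=7: r + 6k = 4293.008 → ⌈·⌉ = 4294
j=8: r + 7k = 4915.308 → ⌈·⌉ = 4916
j=9: r + 8k = 5537.608 → ⌈·⌉ = 5538
j=10: r + 9k = 6159.908 → ⌈·⌉ = 6160

560, 1182, 1804, 2427, 3049, 3671, 4294, 4916, 5538, 6160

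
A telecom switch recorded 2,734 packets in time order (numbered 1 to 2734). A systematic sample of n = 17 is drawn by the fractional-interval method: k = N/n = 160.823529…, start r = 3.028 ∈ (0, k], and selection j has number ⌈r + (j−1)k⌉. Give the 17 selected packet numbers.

4, 164, 325, 486, 647, 808, 968, 1129, 1290, 1451, 1612, 1773, 1933, 2094, 2255, 2416, 2577

j=1: r + 0k = 3.028 → ⌈·⌉ = 4
j=2: r + 1k = 163.851529… → ⌈·⌉ = 164
j=3: r + 2k = 324.675058… → ⌈·⌉ = 325
j=4: r + 3k = 485.498588… → ⌈·⌉ = 486
j=5: r + 4k = 646.322117… → ⌈·⌉ = 647
j=6: r + 5k = 807.145647… → ⌈·⌉ = 808
j=7: r + 6k = 967.969176… → ⌈·⌉ = 968
j=8: r + 7k = 1128.792705… → ⌈·⌉ = 1129
j=9: r + 8k = 1289.616235… → ⌈·⌉ = 1290
j=10: r + 9k = 1450.439764… → ⌈·⌉ = 1451
j=11: r + 10k = 1611.263294… → ⌈·⌉ = 1612
j=12: r + 11k = 1772.086823… → ⌈·⌉ = 1773
j=13: r + 12k = 1932.910352… → ⌈·⌉ = 1933
j=14: r + 13k = 2093.733882… → ⌈·⌉ = 2094
j=15: r + 14k = 2254.557411… → ⌈·⌉ = 2255
j=16: r + 15k = 2415.380941… → ⌈·⌉ = 2416
j=17: r + 16k = 2576.204470… → ⌈·⌉ = 2577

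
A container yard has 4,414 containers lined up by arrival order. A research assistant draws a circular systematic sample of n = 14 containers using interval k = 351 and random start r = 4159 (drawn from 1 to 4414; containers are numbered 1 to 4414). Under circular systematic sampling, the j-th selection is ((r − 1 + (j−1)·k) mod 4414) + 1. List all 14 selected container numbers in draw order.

Selection 1: 4159
Selection 2: 4159 + 351 = 4510 → 4510 − 4414 = 96
Selection 3: 96 + 351 = 447
Selection 4: 447 + 351 = 798
Selection 5: 798 + 351 = 1149
Selection 6: 1149 + 351 = 1500
Selection 7: 1500 + 351 = 1851
Selection 8: 1851 + 351 = 2202
Selection 9: 2202 + 351 = 2553
Selection 10: 2553 + 351 = 2904
Selection 11: 2904 + 351 = 3255
Selection 12: 3255 + 351 = 3606
Selection 13: 3606 + 351 = 3957
Selection 14: 3957 + 351 = 4308

4159, 96, 447, 798, 1149, 1500, 1851, 2202, 2553, 2904, 3255, 3606, 3957, 4308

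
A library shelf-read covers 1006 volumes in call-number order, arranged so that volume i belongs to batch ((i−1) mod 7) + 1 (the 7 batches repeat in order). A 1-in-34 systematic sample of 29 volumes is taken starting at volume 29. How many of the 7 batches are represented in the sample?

Consecutive selections differ by k = 34, so their batch numbers differ by 34 mod 7 = 6.
gcd(34, 7) = 1, so the sample visits 7/1 = 7 distinct residues mod 7.
Start 29 is batch 1; the batches hit are 1, 2, 3, 4, 5, 6, 7.

7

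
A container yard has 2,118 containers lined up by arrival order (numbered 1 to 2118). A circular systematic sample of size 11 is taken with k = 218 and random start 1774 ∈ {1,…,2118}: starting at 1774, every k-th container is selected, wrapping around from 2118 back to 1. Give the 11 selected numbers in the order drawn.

Selection 1: 1774
Selection 2: 1774 + 218 = 1992
Selection 3: 1992 + 218 = 2210 → 2210 − 2118 = 92
Selection 4: 92 + 218 = 310
Selection 5: 310 + 218 = 528
Selection 6: 528 + 218 = 746
Selection 7: 746 + 218 = 964
Selection 8: 964 + 218 = 1182
Selection 9: 1182 + 218 = 1400
Selection 10: 1400 + 218 = 1618
Selection 11: 1618 + 218 = 1836

1774, 1992, 92, 310, 528, 746, 964, 1182, 1400, 1618, 1836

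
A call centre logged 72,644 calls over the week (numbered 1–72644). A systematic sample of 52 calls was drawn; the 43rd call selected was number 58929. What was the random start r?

k = 72644/52 = 1397
r = 58929 − (43−1)×1397 = 58929 − 58674 = 255

255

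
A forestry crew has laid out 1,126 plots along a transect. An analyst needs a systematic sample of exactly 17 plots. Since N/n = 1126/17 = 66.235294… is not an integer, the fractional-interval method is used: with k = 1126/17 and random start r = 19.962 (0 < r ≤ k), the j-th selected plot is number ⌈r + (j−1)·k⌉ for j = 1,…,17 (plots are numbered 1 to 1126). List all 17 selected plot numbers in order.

20, 87, 153, 219, 285, 352, 418, 484, 550, 617, 683, 749, 815, 882, 948, 1014, 1080

j=1: r + 0k = 19.962 → ⌈·⌉ = 20
j=2: r + 1k = 86.197294… → ⌈·⌉ = 87
j=3: r + 2k = 152.432588… → ⌈·⌉ = 153
j=4: r + 3k = 218.667882… → ⌈·⌉ = 219
j=5: r + 4k = 284.903176… → ⌈·⌉ = 285
j=6: r + 5k = 351.138470… → ⌈·⌉ = 352
j=7: r + 6k = 417.373764… → ⌈·⌉ = 418
j=8: r + 7k = 483.609058… → ⌈·⌉ = 484
j=9: r + 8k = 549.844352… → ⌈·⌉ = 550
j=10: r + 9k = 616.079647… → ⌈·⌉ = 617
j=11: r + 10k = 682.314941… → ⌈·⌉ = 683
j=12: r + 11k = 748.550235… → ⌈·⌉ = 749
j=13: r + 12k = 814.785529… → ⌈·⌉ = 815
j=14: r + 13k = 881.020823… → ⌈·⌉ = 882
j=15: r + 14k = 947.256117… → ⌈·⌉ = 948
j=16: r + 15k = 1013.491411… → ⌈·⌉ = 1014
j=17: r + 16k = 1079.726705… → ⌈·⌉ = 1080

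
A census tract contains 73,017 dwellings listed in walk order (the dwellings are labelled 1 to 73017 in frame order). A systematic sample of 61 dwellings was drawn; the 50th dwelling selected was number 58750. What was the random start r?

k = 73017/61 = 1197
r = 58750 − (50−1)×1197 = 58750 − 58653 = 97

97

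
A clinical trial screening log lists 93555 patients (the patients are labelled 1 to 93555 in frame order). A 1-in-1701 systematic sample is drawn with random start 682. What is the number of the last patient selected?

k = 1701
55th selection = r + (55−1)·k = 682 + 54×1701 = 682 + 91854 = 92536

92536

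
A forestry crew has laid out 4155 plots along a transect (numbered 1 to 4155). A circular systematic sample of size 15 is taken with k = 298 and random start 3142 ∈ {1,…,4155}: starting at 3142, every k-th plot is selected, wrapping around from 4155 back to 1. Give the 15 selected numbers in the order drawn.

3142, 3440, 3738, 4036, 179, 477, 775, 1073, 1371, 1669, 1967, 2265, 2563, 2861, 3159

Selection 1: 3142
Selection 2: 3142 + 298 = 3440
Selection 3: 3440 + 298 = 3738
Selection 4: 3738 + 298 = 4036
Selection 5: 4036 + 298 = 4334 → 4334 − 4155 = 179
Selection 6: 179 + 298 = 477
Selection 7: 477 + 298 = 775
Selection 8: 775 + 298 = 1073
Selection 9: 1073 + 298 = 1371
Selection 10: 1371 + 298 = 1669
Selection 11: 1669 + 298 = 1967
Selection 12: 1967 + 298 = 2265
Selection 13: 2265 + 298 = 2563
Selection 14: 2563 + 298 = 2861
Selection 15: 2861 + 298 = 3159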